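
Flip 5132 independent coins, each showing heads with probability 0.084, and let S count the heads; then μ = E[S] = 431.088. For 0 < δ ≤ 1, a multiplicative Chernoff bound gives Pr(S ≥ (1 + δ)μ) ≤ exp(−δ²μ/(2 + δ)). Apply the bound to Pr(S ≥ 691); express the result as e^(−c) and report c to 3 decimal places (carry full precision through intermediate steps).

60.204

Write 691 = (1 + δ)μ, so δ = 691/431.088 − 1 = 0.602921…
Then the exponent is δ²μ/(2 + δ) = (691 − μ)² / (μ·(2 + δ)) = 60.204055.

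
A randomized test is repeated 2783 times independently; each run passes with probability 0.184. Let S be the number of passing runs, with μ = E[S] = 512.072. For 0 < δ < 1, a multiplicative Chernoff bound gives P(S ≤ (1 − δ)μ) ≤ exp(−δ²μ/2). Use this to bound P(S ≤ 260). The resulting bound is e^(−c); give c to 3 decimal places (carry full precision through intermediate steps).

62.042

Write 260 = (1 − δ)μ, so δ = 1 − 260/512.072 = 0.4922589…
Then the exponent is δ²μ/2 = (μ − 260)²/(2μ) = 62.042343.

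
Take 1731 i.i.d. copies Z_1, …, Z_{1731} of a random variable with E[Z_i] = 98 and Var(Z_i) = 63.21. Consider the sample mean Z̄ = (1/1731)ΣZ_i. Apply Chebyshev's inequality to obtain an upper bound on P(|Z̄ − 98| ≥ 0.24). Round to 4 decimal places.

0.6340

Var(Z̄) = Var(Z_i)/n = 63.21/1731 = 0.036516.
Chebyshev: P(|Z̄ − 98| ≥ 0.24) ≤ Var(Z̄)/(0.24)² = 63.21/(1731·0.24²) = 0.6340.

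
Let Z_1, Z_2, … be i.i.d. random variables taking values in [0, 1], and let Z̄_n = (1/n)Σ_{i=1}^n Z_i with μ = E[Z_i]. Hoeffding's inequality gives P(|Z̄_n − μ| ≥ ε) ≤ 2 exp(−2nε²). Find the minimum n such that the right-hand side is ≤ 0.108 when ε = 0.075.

260

Require 2·exp(−2nε²) ≤ 0.108, i.e. 2nε² ≥ ln(2/0.108) = 2.918771.
So n ≥ 2.918771 / (2·0.075²) = 259.446.
The smallest integer n is 260.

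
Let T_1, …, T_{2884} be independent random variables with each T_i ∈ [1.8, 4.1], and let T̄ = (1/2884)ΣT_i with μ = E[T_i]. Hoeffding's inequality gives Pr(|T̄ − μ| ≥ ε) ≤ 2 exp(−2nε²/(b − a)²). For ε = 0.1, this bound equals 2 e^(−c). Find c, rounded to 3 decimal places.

c = 2nε²/(b − a)² = 2·2884·0.1² / 2.3² = 10.9036.

10.904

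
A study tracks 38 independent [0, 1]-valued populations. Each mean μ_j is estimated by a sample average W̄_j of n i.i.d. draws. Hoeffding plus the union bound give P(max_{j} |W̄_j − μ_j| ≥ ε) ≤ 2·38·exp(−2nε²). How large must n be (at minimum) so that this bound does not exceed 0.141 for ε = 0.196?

Need 2·38·exp(−2nε²) ≤ 0.141, i.e. exp(−2nε²) ≤ 0.141/76.
So 2nε² ≥ ln(76/0.141) = 6.289729.
Hence n ≥ 6.289729/(2·0.196²) = 81.863.
The smallest integer n is 82.

82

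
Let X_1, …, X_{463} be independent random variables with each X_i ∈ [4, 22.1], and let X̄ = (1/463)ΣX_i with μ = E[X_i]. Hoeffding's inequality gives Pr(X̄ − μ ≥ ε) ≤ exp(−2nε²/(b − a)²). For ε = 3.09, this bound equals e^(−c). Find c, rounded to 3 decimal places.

26.988

c = 2nε²/(b − a)² = 2·463·3.09² / 18.1² = 26.9880.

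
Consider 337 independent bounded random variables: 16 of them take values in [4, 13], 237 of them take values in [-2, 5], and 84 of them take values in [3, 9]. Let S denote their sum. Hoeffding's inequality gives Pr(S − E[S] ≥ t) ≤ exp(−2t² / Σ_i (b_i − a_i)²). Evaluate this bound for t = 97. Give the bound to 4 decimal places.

Σ(b_i − a_i)² = 16·9² + 237·7² + 84·6² = 15933.
Exponent = 2·97² / 15933 = 1.18107.
Bound = exp(−1.18107) = 0.30695.

0.3069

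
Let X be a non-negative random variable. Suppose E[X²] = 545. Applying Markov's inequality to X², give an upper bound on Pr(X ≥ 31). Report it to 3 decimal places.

Since X ≥ 0, the event {X ≥ 31} is the same as {X² ≥ 961}.
Markov's inequality applied to X² gives Pr(X² ≥ 961) ≤ E[X²]/961 = 545/961 = 0.5671.

0.567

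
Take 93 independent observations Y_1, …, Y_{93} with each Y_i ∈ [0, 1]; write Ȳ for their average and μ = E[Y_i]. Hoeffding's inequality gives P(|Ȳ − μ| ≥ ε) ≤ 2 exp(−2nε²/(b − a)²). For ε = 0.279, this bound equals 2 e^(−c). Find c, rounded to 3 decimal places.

c = 2nε²/(b − a)² = 2·93·0.279² / 1² = 14.4784.

14.478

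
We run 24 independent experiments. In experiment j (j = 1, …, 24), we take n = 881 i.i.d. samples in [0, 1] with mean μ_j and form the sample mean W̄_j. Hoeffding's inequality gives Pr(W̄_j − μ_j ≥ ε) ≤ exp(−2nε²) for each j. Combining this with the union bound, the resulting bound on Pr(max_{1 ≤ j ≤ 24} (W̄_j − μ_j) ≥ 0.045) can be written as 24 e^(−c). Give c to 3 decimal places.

Union bound over the 24 events: Pr(max_{1 ≤ j ≤ 24} (W̄_j − μ_j) ≥ 0.045) ≤ 24·exp(−2nε²) = 24 exp(−2·881·0.045²).
So c = 2·881·0.045² = 3.5680.

3.568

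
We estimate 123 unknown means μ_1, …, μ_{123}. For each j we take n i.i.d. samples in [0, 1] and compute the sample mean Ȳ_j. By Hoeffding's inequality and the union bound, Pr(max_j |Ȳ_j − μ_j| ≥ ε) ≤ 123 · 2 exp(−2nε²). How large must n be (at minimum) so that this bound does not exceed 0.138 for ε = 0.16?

147

Need 2·123·exp(−2nε²) ≤ 0.138, i.e. exp(−2nε²) ≤ 0.138/246.
So 2nε² ≥ ln(246/0.138) = 7.485833.
Hence n ≥ 7.485833/(2·0.16²) = 146.208.
The smallest integer n is 147.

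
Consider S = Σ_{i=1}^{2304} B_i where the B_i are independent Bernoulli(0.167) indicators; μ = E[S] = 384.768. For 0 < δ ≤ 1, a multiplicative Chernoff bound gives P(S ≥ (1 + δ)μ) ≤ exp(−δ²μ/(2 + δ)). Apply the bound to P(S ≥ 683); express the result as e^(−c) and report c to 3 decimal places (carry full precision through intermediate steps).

83.297

Write 683 = (1 + δ)μ, so δ = 683/384.768 − 1 = 0.7750956…
Then the exponent is δ²μ/(2 + δ) = (683 − μ)² / (μ·(2 + δ)) = 83.297426.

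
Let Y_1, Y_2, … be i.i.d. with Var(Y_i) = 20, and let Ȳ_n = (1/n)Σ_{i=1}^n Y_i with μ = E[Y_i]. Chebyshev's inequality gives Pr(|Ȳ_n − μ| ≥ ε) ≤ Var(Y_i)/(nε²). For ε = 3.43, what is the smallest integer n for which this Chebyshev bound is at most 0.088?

Require 20/(n·3.43²) ≤ 0.088, i.e. n ≥ 20/(0.088·3.43²) = 19.318.
The smallest integer n is 20.

20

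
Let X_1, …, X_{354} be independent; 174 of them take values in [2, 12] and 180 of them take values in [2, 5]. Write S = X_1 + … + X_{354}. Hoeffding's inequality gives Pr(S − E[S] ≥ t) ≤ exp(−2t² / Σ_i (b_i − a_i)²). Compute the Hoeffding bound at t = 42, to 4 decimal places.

0.8307

Σ(b_i − a_i)² = 174·10² + 180·3² = 19020.
Exponent = 2·42² / 19020 = 0.18549.
Bound = exp(−0.18549) = 0.83070.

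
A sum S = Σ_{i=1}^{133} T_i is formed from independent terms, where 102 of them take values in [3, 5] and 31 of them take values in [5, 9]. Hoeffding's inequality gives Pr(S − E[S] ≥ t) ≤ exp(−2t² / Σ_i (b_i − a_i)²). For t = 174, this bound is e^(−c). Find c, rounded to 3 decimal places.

Σ(b_i − a_i)² = 102·2² + 31·4² = 904.
c = 2t² / 904 = 2·174² / 904 = 66.9823.

66.982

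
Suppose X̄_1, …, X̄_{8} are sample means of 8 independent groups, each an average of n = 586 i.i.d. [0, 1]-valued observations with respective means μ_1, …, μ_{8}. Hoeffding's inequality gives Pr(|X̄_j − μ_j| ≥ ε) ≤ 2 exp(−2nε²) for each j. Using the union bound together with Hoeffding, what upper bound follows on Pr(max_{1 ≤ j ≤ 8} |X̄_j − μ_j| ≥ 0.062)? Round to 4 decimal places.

Per-experiment Hoeffding bound: 2·exp(−2·586·0.062²) = 2·exp(−4.50517) = 0.022103.
Union bound over 8 events: 8·0.022103 = 0.17683.

0.1768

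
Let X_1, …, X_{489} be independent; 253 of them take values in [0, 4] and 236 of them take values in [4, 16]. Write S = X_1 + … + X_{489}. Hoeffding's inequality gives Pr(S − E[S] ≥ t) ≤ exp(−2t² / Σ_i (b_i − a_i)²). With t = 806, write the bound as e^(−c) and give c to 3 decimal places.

Σ(b_i − a_i)² = 253·4² + 236·12² = 38032.
c = 2t² / 38032 = 2·806² / 38032 = 34.1626.

34.163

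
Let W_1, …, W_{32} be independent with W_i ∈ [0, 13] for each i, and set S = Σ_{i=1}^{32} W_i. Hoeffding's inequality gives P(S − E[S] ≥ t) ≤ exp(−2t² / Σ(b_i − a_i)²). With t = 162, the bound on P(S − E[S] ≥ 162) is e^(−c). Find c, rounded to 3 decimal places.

Σ(b_i − a_i)² = 32·(13)² = 5408.
c = 2t²/5408 = 2·162²/5408 = 9.7056.

9.706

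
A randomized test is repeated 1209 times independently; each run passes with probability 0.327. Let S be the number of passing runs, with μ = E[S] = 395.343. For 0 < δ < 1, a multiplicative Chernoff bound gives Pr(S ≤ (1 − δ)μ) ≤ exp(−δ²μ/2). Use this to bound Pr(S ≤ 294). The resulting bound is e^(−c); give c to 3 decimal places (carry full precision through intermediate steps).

Write 294 = (1 − δ)μ, so δ = 1 − 294/395.343 = 0.256342…
Then the exponent is δ²μ/2 = (μ − 294)²/(2μ) = 12.989232.

12.989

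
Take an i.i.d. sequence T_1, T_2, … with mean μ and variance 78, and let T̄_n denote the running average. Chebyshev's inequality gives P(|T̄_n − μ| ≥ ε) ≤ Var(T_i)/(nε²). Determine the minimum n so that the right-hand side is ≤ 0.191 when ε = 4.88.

18

Require 78/(n·4.88²) ≤ 0.191, i.e. n ≥ 78/(0.191·4.88²) = 17.148.
The smallest integer n is 18.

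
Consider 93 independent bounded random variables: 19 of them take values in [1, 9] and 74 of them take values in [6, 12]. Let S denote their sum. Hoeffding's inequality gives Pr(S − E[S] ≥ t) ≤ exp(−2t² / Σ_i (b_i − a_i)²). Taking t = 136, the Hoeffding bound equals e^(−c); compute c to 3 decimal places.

9.534

Σ(b_i − a_i)² = 19·8² + 74·6² = 3880.
c = 2t² / 3880 = 2·136² / 3880 = 9.5340.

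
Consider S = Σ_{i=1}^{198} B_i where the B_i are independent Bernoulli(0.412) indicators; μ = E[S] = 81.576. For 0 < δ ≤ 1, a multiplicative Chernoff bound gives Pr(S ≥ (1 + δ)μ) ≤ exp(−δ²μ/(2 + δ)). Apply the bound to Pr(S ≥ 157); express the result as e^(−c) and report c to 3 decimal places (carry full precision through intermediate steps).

Write 157 = (1 + δ)μ, so δ = 157/81.576 − 1 = 0.9245857…
Then the exponent is δ²μ/(2 + δ) = (157 − μ)² / (μ·(2 + δ)) = 23.844728.

23.845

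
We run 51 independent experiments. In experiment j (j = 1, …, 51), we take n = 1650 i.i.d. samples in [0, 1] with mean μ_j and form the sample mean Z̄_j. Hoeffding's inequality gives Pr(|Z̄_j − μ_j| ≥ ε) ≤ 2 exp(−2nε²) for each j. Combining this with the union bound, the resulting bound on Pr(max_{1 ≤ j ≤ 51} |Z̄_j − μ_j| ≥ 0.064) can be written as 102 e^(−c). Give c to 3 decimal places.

13.517

Union bound over the 51 events: Pr(max_{1 ≤ j ≤ 51} |Z̄_j − μ_j| ≥ 0.064) ≤ 51·2·exp(−2nε²) = 102 exp(−2·1650·0.064²).
So c = 2·1650·0.064² = 13.5168.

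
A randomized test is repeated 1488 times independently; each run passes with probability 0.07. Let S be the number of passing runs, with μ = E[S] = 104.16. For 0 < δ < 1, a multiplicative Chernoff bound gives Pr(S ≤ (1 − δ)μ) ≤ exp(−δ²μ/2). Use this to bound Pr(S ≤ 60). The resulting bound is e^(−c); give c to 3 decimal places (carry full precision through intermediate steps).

9.361

Write 60 = (1 − δ)μ, so δ = 1 − 60/104.16 = 0.4239631…
Then the exponent is δ²μ/2 = (μ − 60)²/(2μ) = 9.361106.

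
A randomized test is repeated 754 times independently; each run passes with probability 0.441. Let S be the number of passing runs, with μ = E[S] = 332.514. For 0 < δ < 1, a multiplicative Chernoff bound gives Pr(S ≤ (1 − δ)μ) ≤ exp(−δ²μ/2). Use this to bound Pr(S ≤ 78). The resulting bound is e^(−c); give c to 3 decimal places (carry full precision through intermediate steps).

97.405

Write 78 = (1 − δ)μ, so δ = 1 − 78/332.514 = 0.7654234…
Then the exponent is δ²μ/2 = (μ − 78)²/(2μ) = 97.405487.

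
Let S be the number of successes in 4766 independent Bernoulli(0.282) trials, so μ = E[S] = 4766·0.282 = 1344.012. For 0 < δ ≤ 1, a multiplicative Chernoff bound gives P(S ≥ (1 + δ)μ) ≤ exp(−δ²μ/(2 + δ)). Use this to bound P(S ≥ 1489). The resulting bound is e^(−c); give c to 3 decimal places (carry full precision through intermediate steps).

7.420

Write 1489 = (1 + δ)μ, so δ = 1489/1344.012 − 1 = 0.107877…
Then the exponent is δ²μ/(2 + δ) = (1489 − μ)² / (μ·(2 + δ)) = 7.420202.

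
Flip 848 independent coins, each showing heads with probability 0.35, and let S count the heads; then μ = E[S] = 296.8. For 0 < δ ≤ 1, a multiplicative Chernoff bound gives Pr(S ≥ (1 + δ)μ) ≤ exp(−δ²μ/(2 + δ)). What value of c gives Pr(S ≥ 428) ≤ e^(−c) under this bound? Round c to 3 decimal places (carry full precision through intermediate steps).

Write 428 = (1 + δ)μ, so δ = 428/296.8 − 1 = 0.4420485…
Then the exponent is δ²μ/(2 + δ) = (428 − μ)² / (μ·(2 + δ)) = 23.749227.

23.749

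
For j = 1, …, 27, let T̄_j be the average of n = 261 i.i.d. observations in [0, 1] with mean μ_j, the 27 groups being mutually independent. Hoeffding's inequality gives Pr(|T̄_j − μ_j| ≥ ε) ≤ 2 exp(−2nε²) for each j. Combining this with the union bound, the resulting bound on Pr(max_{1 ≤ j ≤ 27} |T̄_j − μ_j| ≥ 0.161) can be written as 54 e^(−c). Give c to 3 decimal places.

Union bound over the 27 events: Pr(max_{1 ≤ j ≤ 27} |T̄_j − μ_j| ≥ 0.161) ≤ 27·2·exp(−2nε²) = 54 exp(−2·261·0.161²).
So c = 2·261·0.161² = 13.5308.

13.531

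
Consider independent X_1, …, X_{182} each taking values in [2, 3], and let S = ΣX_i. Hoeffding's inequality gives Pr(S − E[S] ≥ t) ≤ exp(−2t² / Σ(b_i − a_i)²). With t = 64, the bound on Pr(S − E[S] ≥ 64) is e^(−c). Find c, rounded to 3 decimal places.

Σ(b_i − a_i)² = 182·(1)² = 182.
c = 2t²/182 = 2·64²/182 = 45.0110.

45.011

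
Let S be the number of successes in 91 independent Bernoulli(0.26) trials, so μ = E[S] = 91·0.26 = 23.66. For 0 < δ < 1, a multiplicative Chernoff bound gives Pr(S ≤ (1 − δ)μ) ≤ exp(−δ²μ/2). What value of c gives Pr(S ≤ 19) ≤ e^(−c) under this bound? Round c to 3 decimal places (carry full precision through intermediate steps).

Write 19 = (1 − δ)μ, so δ = 1 − 19/23.66 = 0.1969569…
Then the exponent is δ²μ/2 = (μ − 19)²/(2μ) = 0.458910.

0.459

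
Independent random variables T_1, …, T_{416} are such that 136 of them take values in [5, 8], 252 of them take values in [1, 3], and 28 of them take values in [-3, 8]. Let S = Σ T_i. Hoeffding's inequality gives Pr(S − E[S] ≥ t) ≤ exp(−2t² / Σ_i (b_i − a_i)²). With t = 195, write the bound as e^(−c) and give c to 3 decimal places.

13.532

Σ(b_i − a_i)² = 136·3² + 252·2² + 28·11² = 5620.
c = 2t² / 5620 = 2·195² / 5620 = 13.5320.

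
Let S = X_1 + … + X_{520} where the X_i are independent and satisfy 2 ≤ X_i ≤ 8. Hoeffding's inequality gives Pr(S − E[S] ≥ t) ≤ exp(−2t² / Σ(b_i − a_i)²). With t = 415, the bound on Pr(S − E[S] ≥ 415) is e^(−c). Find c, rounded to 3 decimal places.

18.400

Σ(b_i − a_i)² = 520·(6)² = 18720.
c = 2t²/18720 = 2·415²/18720 = 18.4001.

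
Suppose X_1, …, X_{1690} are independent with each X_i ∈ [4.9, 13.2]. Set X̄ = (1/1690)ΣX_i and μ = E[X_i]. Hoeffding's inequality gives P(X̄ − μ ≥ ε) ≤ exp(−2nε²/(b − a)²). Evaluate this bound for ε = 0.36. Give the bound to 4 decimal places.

0.0017

Exponent: 2nε²/(b − a)² = 2·1690·0.36² / 8.3² = 6.35866.
Bound = exp(−6.35866) = 0.00173.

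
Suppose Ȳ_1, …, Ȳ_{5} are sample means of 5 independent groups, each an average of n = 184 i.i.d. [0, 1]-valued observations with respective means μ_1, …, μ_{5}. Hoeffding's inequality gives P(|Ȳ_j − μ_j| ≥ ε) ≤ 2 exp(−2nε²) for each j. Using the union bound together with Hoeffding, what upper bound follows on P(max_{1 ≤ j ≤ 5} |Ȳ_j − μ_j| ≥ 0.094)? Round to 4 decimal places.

0.3871

Per-experiment Hoeffding bound: 2·exp(−2·184·0.094²) = 2·exp(−3.25165) = 0.077421.
Union bound over 5 events: 5·0.077421 = 0.38710.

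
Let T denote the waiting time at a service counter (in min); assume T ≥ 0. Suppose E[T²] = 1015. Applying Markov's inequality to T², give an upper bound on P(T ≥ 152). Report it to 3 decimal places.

0.044

Since T ≥ 0, the event {T ≥ 152} is the same as {T² ≥ 23104}.
Markov's inequality applied to T² gives P(T² ≥ 23104) ≤ E[T²]/23104 = 1015/23104 = 0.0439.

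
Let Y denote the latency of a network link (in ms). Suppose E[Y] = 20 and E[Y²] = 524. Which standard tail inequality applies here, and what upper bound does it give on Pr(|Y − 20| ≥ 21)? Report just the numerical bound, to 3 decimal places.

The first two moments determine the variance, so Chebyshev's inequality is the sharpest standard bound available.
Var(Y) = E[Y²] − (E[Y])² = 524 − 400 = 124.
Chebyshev's inequality: Pr(|Y − μ| ≥ t) ≤ Var(Y)/t² = 124/441 = 0.2812.

0.281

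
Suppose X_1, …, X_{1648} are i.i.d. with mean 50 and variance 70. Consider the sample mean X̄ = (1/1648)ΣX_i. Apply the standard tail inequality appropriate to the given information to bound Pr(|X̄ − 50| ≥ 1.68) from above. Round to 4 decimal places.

With mean and variance of each term known, Chebyshev's inequality bounds the deviation of the sum (or sample mean).
Var(X̄) = Var(X_i)/n = 70/1648 = 0.042476.
Chebyshev: Pr(|X̄ − 50| ≥ 1.68) ≤ Var(X̄)/(1.68)² = 70/(1648·1.68²) = 0.0150.

0.0150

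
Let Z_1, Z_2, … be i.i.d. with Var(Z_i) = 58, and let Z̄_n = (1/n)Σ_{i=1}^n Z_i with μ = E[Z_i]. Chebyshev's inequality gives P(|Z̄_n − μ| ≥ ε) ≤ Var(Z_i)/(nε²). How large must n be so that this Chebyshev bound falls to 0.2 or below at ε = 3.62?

Require 58/(n·3.62²) ≤ 0.2, i.e. n ≥ 58/(0.2·3.62²) = 22.130.
The smallest integer n is 23.

23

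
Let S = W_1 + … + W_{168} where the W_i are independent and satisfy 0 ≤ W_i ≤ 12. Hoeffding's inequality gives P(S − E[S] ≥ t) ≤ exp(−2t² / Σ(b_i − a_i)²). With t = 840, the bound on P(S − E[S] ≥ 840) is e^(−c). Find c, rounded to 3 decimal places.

Σ(b_i − a_i)² = 168·(12)² = 24192.
c = 2t²/24192 = 2·840²/24192 = 58.3333.

58.333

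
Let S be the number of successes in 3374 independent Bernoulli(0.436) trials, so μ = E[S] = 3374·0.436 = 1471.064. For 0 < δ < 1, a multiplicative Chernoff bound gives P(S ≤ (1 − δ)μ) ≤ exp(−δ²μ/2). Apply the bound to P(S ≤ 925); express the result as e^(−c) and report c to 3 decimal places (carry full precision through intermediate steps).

101.350

Write 925 = (1 − δ)μ, so δ = 1 − 925/1471.064 = 0.3712034…
Then the exponent is δ²μ/2 = (μ − 925)²/(2μ) = 101.350414.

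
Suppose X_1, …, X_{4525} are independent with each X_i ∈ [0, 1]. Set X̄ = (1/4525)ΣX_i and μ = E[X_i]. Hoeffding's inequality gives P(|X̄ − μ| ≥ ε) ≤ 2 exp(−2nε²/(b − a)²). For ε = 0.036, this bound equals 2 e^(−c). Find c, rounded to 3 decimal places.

11.729

c = 2nε²/(b − a)² = 2·4525·0.036² / 1² = 11.7288.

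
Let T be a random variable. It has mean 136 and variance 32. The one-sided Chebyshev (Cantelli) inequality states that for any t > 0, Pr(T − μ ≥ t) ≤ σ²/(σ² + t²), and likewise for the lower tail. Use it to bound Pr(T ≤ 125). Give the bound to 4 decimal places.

0.2092

Here σ² = 32 and t = 11, so σ² + t² = 153.
Cantelli's bound: 32/153 = 0.2092.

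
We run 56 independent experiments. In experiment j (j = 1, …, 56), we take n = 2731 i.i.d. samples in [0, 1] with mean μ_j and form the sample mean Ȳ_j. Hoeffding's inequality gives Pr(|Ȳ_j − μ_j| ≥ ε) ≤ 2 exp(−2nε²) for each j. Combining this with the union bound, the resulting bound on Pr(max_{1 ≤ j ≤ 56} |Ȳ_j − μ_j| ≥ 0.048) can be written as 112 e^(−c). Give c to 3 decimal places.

12.584

Union bound over the 56 events: Pr(max_{1 ≤ j ≤ 56} |Ȳ_j − μ_j| ≥ 0.048) ≤ 56·2·exp(−2nε²) = 112 exp(−2·2731·0.048²).
So c = 2·2731·0.048² = 12.5844.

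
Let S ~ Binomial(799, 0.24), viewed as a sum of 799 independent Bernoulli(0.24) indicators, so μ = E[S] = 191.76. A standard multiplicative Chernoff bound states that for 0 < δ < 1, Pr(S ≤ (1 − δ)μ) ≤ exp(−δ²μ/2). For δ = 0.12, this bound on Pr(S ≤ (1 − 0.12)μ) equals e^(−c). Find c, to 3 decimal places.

c = δ²μ/2 = 0.12²·191.76/2 = 1.3807.

1.381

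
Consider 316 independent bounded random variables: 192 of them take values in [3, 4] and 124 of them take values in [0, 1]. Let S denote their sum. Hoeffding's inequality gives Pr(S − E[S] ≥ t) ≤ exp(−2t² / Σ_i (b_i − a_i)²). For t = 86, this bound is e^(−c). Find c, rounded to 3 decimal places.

46.810

Σ(b_i − a_i)² = 192·1² + 124·1² = 316.
c = 2t² / 316 = 2·86² / 316 = 46.8101.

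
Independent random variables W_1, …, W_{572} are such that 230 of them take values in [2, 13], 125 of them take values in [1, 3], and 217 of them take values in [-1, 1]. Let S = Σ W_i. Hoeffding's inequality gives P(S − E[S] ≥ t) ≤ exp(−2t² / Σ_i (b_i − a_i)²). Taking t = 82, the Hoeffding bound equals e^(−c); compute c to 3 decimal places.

0.461

Σ(b_i − a_i)² = 230·11² + 125·2² + 217·2² = 29198.
c = 2t² / 29198 = 2·82² / 29198 = 0.4606.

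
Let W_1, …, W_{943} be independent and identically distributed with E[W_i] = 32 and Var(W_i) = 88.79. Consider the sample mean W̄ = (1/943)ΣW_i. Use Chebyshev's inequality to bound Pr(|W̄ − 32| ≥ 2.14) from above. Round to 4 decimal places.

Var(W̄) = Var(W_i)/n = 88.79/943 = 0.094157.
Chebyshev: Pr(|W̄ − 32| ≥ 2.14) ≤ Var(W̄)/(2.14)² = 88.79/(943·2.14²) = 0.0206.

0.0206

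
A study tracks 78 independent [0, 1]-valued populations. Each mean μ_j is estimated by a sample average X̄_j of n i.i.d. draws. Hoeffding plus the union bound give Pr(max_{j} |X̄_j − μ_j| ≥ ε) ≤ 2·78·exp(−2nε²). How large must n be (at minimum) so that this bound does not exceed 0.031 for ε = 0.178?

135

Need 2·78·exp(−2nε²) ≤ 0.031, i.e. exp(−2nε²) ≤ 0.031/156.
So 2nε² ≥ ln(156/0.031) = 8.523624.
Hence n ≥ 8.523624/(2·0.178²) = 134.510.
The smallest integer n is 135.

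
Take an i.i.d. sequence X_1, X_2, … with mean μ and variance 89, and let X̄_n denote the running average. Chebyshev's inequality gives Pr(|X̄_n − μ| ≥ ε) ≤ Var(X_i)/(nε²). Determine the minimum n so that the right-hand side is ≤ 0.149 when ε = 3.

Require 89/(n·3²) ≤ 0.149, i.e. n ≥ 89/(0.149·3²) = 66.368.
The smallest integer n is 67.

67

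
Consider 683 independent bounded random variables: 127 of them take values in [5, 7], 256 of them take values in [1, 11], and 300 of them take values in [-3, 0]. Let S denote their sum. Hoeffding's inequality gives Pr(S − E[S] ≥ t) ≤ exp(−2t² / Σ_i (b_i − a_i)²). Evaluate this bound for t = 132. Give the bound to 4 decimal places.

Σ(b_i − a_i)² = 127·2² + 256·10² + 300·3² = 28808.
Exponent = 2·132² / 28808 = 1.20966.
Bound = exp(−1.20966) = 0.29830.

0.2983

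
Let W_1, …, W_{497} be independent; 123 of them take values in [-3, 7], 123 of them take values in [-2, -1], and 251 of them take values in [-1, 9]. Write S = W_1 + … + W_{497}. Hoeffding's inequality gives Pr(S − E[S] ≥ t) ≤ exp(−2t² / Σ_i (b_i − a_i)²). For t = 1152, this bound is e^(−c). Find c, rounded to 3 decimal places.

Σ(b_i − a_i)² = 123·10² + 123·1² + 251·10² = 37523.
c = 2t² / 37523 = 2·1152² / 37523 = 70.7355.

70.735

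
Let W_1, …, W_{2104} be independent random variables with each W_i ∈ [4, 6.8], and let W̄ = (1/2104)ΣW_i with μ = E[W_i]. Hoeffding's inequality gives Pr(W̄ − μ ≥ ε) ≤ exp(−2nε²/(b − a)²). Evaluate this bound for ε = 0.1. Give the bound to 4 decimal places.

0.0047

Exponent: 2nε²/(b − a)² = 2·2104·0.1² / 2.8² = 5.36735.
Bound = exp(−5.36735) = 0.00467.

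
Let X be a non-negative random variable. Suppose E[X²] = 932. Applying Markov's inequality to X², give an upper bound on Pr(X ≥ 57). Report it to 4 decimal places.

0.2869

Since X ≥ 0, the event {X ≥ 57} is the same as {X² ≥ 3249}.
Markov's inequality applied to X² gives Pr(X² ≥ 3249) ≤ E[X²]/3249 = 932/3249 = 0.2869.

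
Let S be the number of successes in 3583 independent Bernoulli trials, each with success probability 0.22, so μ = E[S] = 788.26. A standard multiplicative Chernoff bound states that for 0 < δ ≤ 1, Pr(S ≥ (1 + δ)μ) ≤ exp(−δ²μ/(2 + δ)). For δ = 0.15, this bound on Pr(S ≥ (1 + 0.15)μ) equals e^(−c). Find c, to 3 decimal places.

c = δ²μ/(2 + δ) = 0.15²·788.26/(2 + 0.15) = 8.2492.

8.249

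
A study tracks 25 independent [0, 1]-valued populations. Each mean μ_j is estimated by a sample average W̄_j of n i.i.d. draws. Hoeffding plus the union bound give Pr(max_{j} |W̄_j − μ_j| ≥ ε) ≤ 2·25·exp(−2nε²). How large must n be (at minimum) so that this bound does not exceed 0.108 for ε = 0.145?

Need 2·25·exp(−2nε²) ≤ 0.108, i.e. exp(−2nε²) ≤ 0.108/50.
So 2nε² ≥ ln(50/0.108) = 6.137647.
Hence n ≥ 6.137647/(2·0.145²) = 145.961.
The smallest integer n is 146.

146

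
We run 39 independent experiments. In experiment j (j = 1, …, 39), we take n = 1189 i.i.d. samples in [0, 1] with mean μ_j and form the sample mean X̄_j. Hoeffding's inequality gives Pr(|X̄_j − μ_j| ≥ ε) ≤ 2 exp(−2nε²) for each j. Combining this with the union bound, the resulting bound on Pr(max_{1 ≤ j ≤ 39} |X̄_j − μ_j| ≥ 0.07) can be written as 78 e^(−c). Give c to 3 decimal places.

Union bound over the 39 events: Pr(max_{1 ≤ j ≤ 39} |X̄_j − μ_j| ≥ 0.07) ≤ 39·2·exp(−2nε²) = 78 exp(−2·1189·0.07²).
So c = 2·1189·0.07² = 11.6522.

11.652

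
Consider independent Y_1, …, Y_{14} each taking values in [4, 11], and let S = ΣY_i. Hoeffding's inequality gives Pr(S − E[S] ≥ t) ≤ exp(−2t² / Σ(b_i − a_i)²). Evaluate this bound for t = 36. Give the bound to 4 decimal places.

Σ(b_i − a_i)² = 14·(7)² = 686.
Exponent = 2·36²/686 = 3.7784.
Bound = exp(−3.7784) = 0.02286.

0.0229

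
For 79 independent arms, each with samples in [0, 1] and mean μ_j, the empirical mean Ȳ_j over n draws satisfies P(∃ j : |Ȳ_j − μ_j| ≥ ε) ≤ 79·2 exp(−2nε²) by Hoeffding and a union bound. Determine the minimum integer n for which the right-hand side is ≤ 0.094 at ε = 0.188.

Need 2·79·exp(−2nε²) ≤ 0.094, i.e. exp(−2nε²) ≤ 0.094/158.
So 2nε² ≥ ln(158/0.094) = 7.427056.
Hence n ≥ 7.427056/(2·0.188²) = 105.068.
The smallest integer n is 106.

106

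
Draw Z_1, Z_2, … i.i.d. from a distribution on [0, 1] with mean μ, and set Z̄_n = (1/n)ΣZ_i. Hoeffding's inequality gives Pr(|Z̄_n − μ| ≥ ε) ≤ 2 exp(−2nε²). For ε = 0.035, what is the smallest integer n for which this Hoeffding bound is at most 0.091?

Require 2·exp(−2nε²) ≤ 0.091, i.e. 2nε² ≥ ln(2/0.091) = 3.090043.
So n ≥ 3.090043 / (2·0.035²) = 1261.242.
The smallest integer n is 1262.

1262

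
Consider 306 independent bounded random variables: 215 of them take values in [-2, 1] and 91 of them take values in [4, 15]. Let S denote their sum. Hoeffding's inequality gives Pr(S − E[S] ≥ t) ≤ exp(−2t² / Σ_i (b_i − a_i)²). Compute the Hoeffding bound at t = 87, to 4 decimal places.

Σ(b_i − a_i)² = 215·3² + 91·11² = 12946.
Exponent = 2·87² / 12946 = 1.16932.
Bound = exp(−1.16932) = 0.31058.

0.3106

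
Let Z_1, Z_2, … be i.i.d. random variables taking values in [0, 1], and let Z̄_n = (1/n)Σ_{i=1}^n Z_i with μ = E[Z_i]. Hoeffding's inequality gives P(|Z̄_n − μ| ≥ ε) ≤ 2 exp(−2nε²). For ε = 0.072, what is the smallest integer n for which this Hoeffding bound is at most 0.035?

391

Require 2·exp(−2nε²) ≤ 0.035, i.e. 2nε² ≥ ln(2/0.035) = 4.045554.
So n ≥ 4.045554 / (2·0.072²) = 390.196.
The smallest integer n is 391.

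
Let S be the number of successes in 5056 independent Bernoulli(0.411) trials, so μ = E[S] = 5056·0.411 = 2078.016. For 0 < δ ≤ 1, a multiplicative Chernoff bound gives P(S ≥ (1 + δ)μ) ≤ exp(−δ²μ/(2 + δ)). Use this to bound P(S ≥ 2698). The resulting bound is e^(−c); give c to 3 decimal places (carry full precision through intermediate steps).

Write 2698 = (1 + δ)μ, so δ = 2698/2078.016 − 1 = 0.2983538…
Then the exponent is δ²μ/(2 + δ) = (2698 − μ)² / (μ·(2 + δ)) = 80.481338.

80.481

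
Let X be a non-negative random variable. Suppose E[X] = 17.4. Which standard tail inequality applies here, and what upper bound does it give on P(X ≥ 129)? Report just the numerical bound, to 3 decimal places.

0.135

Only the mean of a non-negative variable is known, so Markov's inequality is the applicable tail bound.
Markov's inequality: for a non-negative random variable, P(X ≥ a) ≤ E[X]/a.
Here E[X] = 17.4 and a = 129, so the bound is 17.4/129 = 0.1349.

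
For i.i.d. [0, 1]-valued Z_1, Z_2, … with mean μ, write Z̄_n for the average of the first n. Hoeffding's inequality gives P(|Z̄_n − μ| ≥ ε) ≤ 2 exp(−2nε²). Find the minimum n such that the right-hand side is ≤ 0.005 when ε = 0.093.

347

Require 2·exp(−2nε²) ≤ 0.005, i.e. 2nε² ≥ ln(2/0.005) = 5.991465.
So n ≥ 5.991465 / (2·0.093²) = 346.367.
The smallest integer n is 347.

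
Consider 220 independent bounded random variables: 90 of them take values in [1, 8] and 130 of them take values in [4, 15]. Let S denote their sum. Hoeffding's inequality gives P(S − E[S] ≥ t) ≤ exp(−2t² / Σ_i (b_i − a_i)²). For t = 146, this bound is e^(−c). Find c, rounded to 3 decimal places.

Σ(b_i − a_i)² = 90·7² + 130·11² = 20140.
c = 2t² / 20140 = 2·146² / 20140 = 2.1168.

2.117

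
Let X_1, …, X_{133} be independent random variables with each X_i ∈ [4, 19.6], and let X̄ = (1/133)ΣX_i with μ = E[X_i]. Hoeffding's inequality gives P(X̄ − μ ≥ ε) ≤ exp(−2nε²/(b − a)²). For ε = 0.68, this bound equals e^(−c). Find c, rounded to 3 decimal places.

0.505

c = 2nε²/(b − a)² = 2·133·0.68² / 15.6² = 0.5054.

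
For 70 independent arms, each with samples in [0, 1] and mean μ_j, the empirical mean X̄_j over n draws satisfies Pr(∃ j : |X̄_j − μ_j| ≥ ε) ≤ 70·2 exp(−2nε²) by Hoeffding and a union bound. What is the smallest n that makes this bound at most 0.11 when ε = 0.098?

373

Need 2·70·exp(−2nε²) ≤ 0.11, i.e. exp(−2nε²) ≤ 0.11/140.
So 2nε² ≥ ln(140/0.11) = 7.148917.
Hence n ≥ 7.148917/(2·0.098²) = 372.184.
The smallest integer n is 373.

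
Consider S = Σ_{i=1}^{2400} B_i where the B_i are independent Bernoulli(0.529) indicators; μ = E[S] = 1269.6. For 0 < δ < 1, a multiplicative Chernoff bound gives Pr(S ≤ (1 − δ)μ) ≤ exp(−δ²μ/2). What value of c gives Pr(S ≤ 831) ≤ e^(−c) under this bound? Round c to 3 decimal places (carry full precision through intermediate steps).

75.760

Write 831 = (1 − δ)μ, so δ = 1 − 831/1269.6 = 0.3454631…
Then the exponent is δ²μ/2 = (μ − 831)²/(2μ) = 75.760066.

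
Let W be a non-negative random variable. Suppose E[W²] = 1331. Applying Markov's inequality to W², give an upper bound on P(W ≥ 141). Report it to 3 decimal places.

Since W ≥ 0, the event {W ≥ 141} is the same as {W² ≥ 19881}.
Markov's inequality applied to W² gives P(W² ≥ 19881) ≤ E[W²]/19881 = 1331/19881 = 0.0669.

0.067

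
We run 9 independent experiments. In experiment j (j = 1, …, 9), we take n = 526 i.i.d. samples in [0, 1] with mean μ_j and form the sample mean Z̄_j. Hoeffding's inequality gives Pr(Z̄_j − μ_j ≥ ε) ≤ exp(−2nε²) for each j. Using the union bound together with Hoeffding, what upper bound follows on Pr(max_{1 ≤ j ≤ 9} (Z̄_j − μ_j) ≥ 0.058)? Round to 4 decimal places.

Per-experiment Hoeffding bound: exp(−2·526·0.058²) = exp(−3.53893) = 0.029044.
Union bound over 9 events: 9·0.029044 = 0.26140.

0.2614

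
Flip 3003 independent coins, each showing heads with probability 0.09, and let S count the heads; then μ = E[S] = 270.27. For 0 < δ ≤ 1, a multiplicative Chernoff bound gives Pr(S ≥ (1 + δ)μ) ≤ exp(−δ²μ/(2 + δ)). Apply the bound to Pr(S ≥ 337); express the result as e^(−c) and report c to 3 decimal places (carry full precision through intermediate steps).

Write 337 = (1 + δ)μ, so δ = 337/270.27 − 1 = 0.2469012…
Then the exponent is δ²μ/(2 + δ) = (337 − μ)² / (μ·(2 + δ)) = 7.332641.

7.333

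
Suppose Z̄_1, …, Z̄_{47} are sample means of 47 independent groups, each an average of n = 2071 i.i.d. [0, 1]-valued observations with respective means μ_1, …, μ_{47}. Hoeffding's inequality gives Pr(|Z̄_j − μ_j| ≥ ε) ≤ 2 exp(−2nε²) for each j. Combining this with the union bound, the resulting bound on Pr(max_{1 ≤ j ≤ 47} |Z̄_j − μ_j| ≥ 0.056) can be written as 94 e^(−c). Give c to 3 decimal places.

12.989

Union bound over the 47 events: Pr(max_{1 ≤ j ≤ 47} |Z̄_j − μ_j| ≥ 0.056) ≤ 47·2·exp(−2nε²) = 94 exp(−2·2071·0.056²).
So c = 2·2071·0.056² = 12.9893.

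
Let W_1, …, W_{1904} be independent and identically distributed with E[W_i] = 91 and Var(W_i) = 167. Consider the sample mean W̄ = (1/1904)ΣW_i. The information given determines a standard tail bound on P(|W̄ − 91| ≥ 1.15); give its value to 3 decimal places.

0.066

With mean and variance of each term known, Chebyshev's inequality bounds the deviation of the sum (or sample mean).
Var(W̄) = Var(W_i)/n = 167/1904 = 0.08771.
Chebyshev: P(|W̄ − 91| ≥ 1.15) ≤ Var(W̄)/(1.15)² = 167/(1904·1.15²) = 0.0663.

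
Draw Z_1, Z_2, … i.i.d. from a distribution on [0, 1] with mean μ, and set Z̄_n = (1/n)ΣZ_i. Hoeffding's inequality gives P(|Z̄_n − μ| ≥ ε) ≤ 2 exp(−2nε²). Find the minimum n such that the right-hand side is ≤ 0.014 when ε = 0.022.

Require 2·exp(−2nε²) ≤ 0.014, i.e. 2nε² ≥ ln(2/0.014) = 4.961845.
So n ≥ 4.961845 / (2·0.022²) = 5125.873.
The smallest integer n is 5126.

5126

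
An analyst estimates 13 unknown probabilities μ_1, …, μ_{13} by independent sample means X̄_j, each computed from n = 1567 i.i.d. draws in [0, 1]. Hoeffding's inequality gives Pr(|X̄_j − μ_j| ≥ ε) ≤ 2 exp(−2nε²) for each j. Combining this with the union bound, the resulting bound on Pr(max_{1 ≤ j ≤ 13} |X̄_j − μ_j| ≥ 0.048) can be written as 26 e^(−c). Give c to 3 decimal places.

Union bound over the 13 events: Pr(max_{1 ≤ j ≤ 13} |X̄_j − μ_j| ≥ 0.048) ≤ 13·2·exp(−2nε²) = 26 exp(−2·1567·0.048²).
So c = 2·1567·0.048² = 7.2207.

7.221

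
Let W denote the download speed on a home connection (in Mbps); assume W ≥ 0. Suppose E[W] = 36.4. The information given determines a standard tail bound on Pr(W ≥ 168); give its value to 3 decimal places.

Only the mean of a non-negative variable is known, so Markov's inequality is the applicable tail bound.
Markov's inequality: for a non-negative random variable, Pr(W ≥ a) ≤ E[W]/a.
Here E[W] = 36.4 and a = 168, so the bound is 36.4/168 = 0.2167.

0.217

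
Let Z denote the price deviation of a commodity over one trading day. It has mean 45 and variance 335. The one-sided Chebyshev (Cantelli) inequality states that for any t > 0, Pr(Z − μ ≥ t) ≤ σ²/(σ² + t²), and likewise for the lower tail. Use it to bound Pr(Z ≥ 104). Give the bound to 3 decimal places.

0.088

Here σ² = 335 and t = 59, so σ² + t² = 3816.
Cantelli's bound: 335/3816 = 0.0878.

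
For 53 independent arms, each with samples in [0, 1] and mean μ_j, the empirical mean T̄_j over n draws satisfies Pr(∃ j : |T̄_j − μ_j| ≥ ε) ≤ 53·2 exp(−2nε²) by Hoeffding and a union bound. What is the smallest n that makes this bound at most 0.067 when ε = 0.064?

900

Need 2·53·exp(−2nε²) ≤ 0.067, i.e. exp(−2nε²) ≤ 0.067/106.
So 2nε² ≥ ln(106/0.067) = 7.366502.
Hence n ≥ 7.366502/(2·0.064²) = 899.231.
The smallest integer n is 900.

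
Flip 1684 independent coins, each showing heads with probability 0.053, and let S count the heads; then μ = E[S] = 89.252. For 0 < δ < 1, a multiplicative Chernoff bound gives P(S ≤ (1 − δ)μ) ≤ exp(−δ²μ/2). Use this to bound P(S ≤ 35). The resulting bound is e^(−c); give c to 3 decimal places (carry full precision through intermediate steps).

16.489

Write 35 = (1 − δ)μ, so δ = 1 − 35/89.252 = 0.6078519…
Then the exponent is δ²μ/2 = (μ − 35)²/(2μ) = 16.488591.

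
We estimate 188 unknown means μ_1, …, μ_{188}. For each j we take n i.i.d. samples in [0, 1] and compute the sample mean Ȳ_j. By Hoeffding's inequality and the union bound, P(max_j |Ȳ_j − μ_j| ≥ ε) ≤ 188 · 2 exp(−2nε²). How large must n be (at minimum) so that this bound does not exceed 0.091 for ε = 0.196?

Need 2·188·exp(−2nε²) ≤ 0.091, i.e. exp(−2nε²) ≤ 0.091/376.
So 2nε² ≥ ln(376/0.091) = 8.326485.
Hence n ≥ 8.326485/(2·0.196²) = 108.373.
The smallest integer n is 109.

109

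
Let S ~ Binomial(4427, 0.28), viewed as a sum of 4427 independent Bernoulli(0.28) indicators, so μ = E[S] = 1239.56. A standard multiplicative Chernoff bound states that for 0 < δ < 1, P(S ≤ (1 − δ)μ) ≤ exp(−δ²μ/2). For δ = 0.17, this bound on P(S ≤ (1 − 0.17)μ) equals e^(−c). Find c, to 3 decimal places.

c = δ²μ/2 = 0.17²·1239.56/2 = 17.9116.

17.912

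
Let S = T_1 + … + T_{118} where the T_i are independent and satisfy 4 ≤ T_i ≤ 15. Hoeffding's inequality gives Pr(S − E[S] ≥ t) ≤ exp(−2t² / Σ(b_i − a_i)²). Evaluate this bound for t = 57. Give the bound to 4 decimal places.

0.6344

Σ(b_i − a_i)² = 118·(11)² = 14278.
Exponent = 2·57²/14278 = 0.4551.
Bound = exp(−0.4551) = 0.63438.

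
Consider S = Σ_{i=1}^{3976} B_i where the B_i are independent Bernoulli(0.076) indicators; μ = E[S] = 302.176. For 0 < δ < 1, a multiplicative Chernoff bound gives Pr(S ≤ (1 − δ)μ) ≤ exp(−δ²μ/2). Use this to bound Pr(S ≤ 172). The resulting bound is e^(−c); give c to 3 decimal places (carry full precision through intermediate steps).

28.040

Write 172 = (1 − δ)μ, so δ = 1 − 172/302.176 = 0.4307953…
Then the exponent is δ²μ/2 = (μ − 172)²/(2μ) = 28.039604.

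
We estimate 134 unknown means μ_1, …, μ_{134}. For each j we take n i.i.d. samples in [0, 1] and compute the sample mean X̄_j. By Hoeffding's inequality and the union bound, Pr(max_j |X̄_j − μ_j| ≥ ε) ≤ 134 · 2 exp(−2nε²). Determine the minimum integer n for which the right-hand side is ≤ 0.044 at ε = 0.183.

Need 2·134·exp(−2nε²) ≤ 0.044, i.e. exp(−2nε²) ≤ 0.044/268.
So 2nε² ≥ ln(268/0.044) = 8.714553.
Hence n ≥ 8.714553/(2·0.183²) = 130.111.
The smallest integer n is 131.

131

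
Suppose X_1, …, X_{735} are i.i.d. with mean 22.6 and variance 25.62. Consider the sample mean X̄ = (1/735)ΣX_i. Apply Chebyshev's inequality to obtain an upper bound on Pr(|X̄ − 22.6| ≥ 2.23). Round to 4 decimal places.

Var(X̄) = Var(X_i)/n = 25.62/735 = 0.034857.
Chebyshev: Pr(|X̄ − 22.6| ≥ 2.23) ≤ Var(X̄)/(2.23)² = 25.62/(735·2.23²) = 0.0070.

0.0070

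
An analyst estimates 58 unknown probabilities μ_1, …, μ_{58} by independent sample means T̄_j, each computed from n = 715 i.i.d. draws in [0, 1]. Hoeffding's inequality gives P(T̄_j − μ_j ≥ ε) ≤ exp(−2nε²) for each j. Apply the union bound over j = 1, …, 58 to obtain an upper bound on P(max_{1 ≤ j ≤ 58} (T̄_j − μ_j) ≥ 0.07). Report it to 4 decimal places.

0.0525

Per-experiment Hoeffding bound: exp(−2·715·0.07²) = exp(−7.00700) = 0.00090552.
Union bound over 58 events: 58·0.00090552 = 0.05252.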